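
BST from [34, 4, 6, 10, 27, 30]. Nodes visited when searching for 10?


BST root = 34
Search for 10: compare at each node
Path: [34, 4, 6, 10]


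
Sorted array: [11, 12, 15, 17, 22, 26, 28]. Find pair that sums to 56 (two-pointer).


Two pointers: lo=0, hi=6
No pair sums to 56


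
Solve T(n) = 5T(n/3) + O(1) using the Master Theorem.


a=5, b=3, c=0. log_3(5)=1.465 > c=0. Case 1: O(n^log_b(a)) = O(n^1.465)
Complexity: O(n^1.465)


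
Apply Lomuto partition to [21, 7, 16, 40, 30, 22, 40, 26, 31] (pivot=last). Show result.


Elements <= 31 go left of pivot.
Result: [21, 7, 16, 30, 22, 26, 31, 40, 40], pivot at index 6


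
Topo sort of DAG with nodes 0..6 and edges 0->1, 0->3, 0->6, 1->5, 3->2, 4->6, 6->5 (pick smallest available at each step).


Kahn's algorithm, process smallest node first
Order: [0, 1, 3, 2, 4, 6, 5]


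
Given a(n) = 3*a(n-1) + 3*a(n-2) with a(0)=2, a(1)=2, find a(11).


Build bottom-up:
...a(9)=126522, a(10)=479682, a(11)=3*479682+3*126522=1818612


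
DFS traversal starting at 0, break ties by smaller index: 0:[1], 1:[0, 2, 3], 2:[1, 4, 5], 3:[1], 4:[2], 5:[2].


DFS stack-based: start with [0]
Visit order: [0, 1, 2, 4, 5, 3]


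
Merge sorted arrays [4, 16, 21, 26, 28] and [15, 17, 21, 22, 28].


Compare heads, take smaller each step.
Merged: [4, 15, 16, 17, 21, 21, 22, 26, 28, 28]


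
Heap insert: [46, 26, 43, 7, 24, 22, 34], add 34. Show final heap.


Append 34: [46, 26, 43, 7, 24, 22, 34, 34]
Bubble up: swap idx 7(34) with idx 3(7); swap idx 3(34) with idx 1(26)
Result: [46, 34, 43, 26, 24, 22, 34, 7]


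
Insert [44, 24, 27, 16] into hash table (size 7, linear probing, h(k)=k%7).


Insertions: 44->slot 2; 24->slot 3; 27->slot 6; 16->slot 4
Table: [None, None, 44, 24, 16, None, 27]


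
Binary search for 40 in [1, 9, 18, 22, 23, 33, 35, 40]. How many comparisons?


Search for 40:
[0,7] mid=3 arr[3]=22
[4,7] mid=5 arr[5]=33
[6,7] mid=6 arr[6]=35
[7,7] mid=7 arr[7]=40
Total: 4 comparisons


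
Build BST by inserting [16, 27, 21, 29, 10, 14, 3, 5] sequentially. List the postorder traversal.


Root = 16; build tree by BST insertion.
Postorder traversal: [5, 3, 14, 10, 21, 29, 27, 16]


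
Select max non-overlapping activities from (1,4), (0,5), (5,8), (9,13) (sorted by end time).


Greedy: pick earliest-ending, then skip overlaps.
Selected (3 activities): [(1, 4), (5, 8), (9, 13)]


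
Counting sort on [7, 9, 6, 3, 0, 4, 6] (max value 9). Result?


Count array: [1, 0, 0, 1, 1, 0, 2, 1, 0, 1]
Reconstruct: [0, 3, 4, 6, 6, 7, 9]


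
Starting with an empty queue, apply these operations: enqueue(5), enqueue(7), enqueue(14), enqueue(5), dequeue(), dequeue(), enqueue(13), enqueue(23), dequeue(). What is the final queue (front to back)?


enqueue(5) -> [5]
enqueue(7) -> [5, 7]
enqueue(14) -> [5, 7, 14]
enqueue(5) -> [5, 7, 14, 5]
dequeue() returns 5 -> [7, 14, 5]
dequeue() returns 7 -> [14, 5]
enqueue(13) -> [14, 5, 13]
enqueue(23) -> [14, 5, 13, 23]
dequeue() returns 14 -> [5, 13, 23]
Final queue (front to back): [5, 13, 23]


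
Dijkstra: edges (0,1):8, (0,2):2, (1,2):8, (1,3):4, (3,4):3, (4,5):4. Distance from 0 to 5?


Dijkstra from 0:
Distances: {0: 0, 1: 8, 2: 2, 3: 12, 4: 15, 5: 19}
Shortest distance to 5 = 19, path = [0, 1, 3, 4, 5]


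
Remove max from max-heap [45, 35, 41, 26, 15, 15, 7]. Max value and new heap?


Max = 45
Replace root with last, heapify down
Resulting heap: [41, 35, 15, 26, 15, 7]


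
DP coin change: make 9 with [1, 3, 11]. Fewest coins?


dp[0]=0; dp[i]=1+min(dp[i-c] for c in coins)
...dp[4]=2, dp[5]=3, dp[6]=2, dp[7]=3, dp[8]=4, dp[9]=3
Minimum coins for 9 = 3


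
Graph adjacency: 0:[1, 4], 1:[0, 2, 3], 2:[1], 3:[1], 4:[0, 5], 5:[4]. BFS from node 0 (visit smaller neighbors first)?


BFS queue: start with [0]
Visit order: [0, 1, 4, 2, 3, 5]


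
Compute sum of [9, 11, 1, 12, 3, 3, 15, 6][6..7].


Prefix sums: [0, 9, 20, 21, 33, 36, 39, 54, 60]
Sum[6..7] = prefix[8] - prefix[6] = 60 - 39 = 21


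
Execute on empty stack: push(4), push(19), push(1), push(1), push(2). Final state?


push(4) -> [4]
push(19) -> [4, 19]
push(1) -> [4, 19, 1]
push(1) -> [4, 19, 1, 1]
push(2) -> [4, 19, 1, 1, 2]
Final stack (bottom to top): [4, 19, 1, 1, 2]


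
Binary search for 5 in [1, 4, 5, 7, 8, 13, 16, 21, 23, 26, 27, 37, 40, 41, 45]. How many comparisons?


Search for 5:
[0,14] mid=7 arr[7]=21
[0,6] mid=3 arr[3]=7
[0,2] mid=1 arr[1]=4
[2,2] mid=2 arr[2]=5
Total: 4 comparisons


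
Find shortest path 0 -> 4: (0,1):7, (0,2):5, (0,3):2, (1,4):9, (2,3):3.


Dijkstra from 0:
Distances: {0: 0, 1: 7, 2: 5, 3: 2, 4: 16}
Shortest distance to 4 = 16, path = [0, 1, 4]


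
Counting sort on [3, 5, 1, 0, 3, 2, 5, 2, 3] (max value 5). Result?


Count array: [1, 1, 2, 3, 0, 2]
Reconstruct: [0, 1, 2, 2, 3, 3, 3, 5, 5]


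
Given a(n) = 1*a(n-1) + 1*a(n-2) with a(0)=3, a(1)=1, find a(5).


Build bottom-up:
...a(3)=5, a(4)=9, a(5)=1*9+1*5=14


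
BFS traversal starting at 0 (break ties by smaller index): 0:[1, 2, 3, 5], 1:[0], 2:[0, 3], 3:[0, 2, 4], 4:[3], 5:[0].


BFS queue: start with [0]
Visit order: [0, 1, 2, 3, 5, 4]


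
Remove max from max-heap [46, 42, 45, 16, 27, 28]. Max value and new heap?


Max = 46
Replace root with last, heapify down
Resulting heap: [45, 42, 28, 16, 27]


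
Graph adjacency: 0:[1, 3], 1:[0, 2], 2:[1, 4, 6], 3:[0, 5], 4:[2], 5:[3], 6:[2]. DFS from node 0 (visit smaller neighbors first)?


DFS stack-based: start with [0]
Visit order: [0, 1, 2, 4, 6, 3, 5]


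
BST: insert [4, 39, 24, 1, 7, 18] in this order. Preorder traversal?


Root = 4; build tree by BST insertion.
Preorder traversal: [4, 1, 39, 24, 7, 18]


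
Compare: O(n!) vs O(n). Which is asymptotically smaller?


linear grows slower than factorial
O(n) is asymptotically smaller; O(n!) grows faster


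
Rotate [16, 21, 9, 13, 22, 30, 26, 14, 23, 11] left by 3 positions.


Left rotate by 3: [13, 22, 30, 26, 14, 23, 11, 16, 21, 9]


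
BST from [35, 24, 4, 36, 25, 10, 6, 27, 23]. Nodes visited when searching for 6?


BST root = 35
Search for 6: compare at each node
Path: [35, 24, 4, 10, 6]


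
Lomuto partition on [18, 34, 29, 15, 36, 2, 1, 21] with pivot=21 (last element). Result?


Elements <= 21 go left of pivot.
Result: [18, 15, 2, 1, 21, 29, 34, 36], pivot at index 4


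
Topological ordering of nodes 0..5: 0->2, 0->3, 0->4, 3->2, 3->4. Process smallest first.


Kahn's algorithm, process smallest node first
Order: [0, 1, 3, 2, 4, 5]


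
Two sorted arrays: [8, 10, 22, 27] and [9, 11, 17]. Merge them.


Compare heads, take smaller each step.
Merged: [8, 9, 10, 11, 17, 22, 27]


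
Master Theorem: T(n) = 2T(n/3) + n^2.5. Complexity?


a=2, b=3, c=2.5. log_3(2)=0.631 < c=2.5. Case 3: O(n^c) = O(n^2.500)
Complexity: O(n^2.500)


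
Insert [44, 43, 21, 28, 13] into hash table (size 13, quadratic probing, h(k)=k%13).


Insertions: 44->slot 5; 43->slot 4; 21->slot 8; 28->slot 2; 13->slot 0
Table: [13, None, 28, None, 43, 44, None, None, 21, None, None, None, None]


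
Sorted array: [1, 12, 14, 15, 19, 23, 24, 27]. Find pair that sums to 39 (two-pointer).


Two pointers: lo=0, hi=7
Found pair: (12, 27) summing to 39


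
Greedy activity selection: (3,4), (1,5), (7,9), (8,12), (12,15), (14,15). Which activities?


Greedy: pick earliest-ending, then skip overlaps.
Selected (3 activities): [(3, 4), (7, 9), (12, 15)]


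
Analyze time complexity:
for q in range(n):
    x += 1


Per nesting level: O(n) = O(n)
Complexity: O(n)


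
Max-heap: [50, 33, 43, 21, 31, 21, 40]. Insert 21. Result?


Append 21: [50, 33, 43, 21, 31, 21, 40, 21]
Bubble up: no swaps needed
Result: [50, 33, 43, 21, 31, 21, 40, 21]


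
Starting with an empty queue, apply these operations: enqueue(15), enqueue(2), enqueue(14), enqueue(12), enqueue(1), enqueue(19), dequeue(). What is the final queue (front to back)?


enqueue(15) -> [15]
enqueue(2) -> [15, 2]
enqueue(14) -> [15, 2, 14]
enqueue(12) -> [15, 2, 14, 12]
enqueue(1) -> [15, 2, 14, 12, 1]
enqueue(19) -> [15, 2, 14, 12, 1, 19]
dequeue() returns 15 -> [2, 14, 12, 1, 19]
Final queue (front to back): [2, 14, 12, 1, 19]


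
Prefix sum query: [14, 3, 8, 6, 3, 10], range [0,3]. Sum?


Prefix sums: [0, 14, 17, 25, 31, 34, 44]
Sum[0..3] = prefix[4] - prefix[0] = 31 - 0 = 31


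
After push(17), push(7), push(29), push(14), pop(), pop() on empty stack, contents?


push(17) -> [17]
push(7) -> [17, 7]
push(29) -> [17, 7, 29]
push(14) -> [17, 7, 29, 14]
pop() returns 14 -> [17, 7, 29]
pop() returns 29 -> [17, 7]
Final stack (bottom to top): [17, 7]


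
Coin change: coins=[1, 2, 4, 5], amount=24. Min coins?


dp[0]=0; dp[i]=1+min(dp[i-c] for c in coins)
...dp[19]=4, dp[20]=4, dp[21]=5, dp[22]=5, dp[23]=5, dp[24]=5
Minimum coins for 24 = 5


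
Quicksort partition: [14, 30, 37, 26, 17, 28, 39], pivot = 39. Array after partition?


Elements <= 39 go left of pivot.
Result: [14, 30, 37, 26, 17, 28, 39], pivot at index 6


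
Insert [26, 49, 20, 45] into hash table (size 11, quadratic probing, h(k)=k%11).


Insertions: 26->slot 4; 49->slot 5; 20->slot 9; 45->slot 1
Table: [None, 45, None, None, 26, 49, None, None, None, 20, None]


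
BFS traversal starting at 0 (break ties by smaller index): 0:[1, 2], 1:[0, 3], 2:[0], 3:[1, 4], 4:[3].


BFS queue: start with [0]
Visit order: [0, 1, 2, 3, 4]


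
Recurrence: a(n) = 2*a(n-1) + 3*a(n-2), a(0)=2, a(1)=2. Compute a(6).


Build bottom-up:
...a(4)=82, a(5)=242, a(6)=2*242+3*82=730


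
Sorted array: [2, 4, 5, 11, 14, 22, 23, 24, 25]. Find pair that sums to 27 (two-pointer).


Two pointers: lo=0, hi=8
Found pair: (2, 25) summing to 27


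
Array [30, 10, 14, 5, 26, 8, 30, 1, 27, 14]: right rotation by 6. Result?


Right rotate by 6: [26, 8, 30, 1, 27, 14, 30, 10, 14, 5]


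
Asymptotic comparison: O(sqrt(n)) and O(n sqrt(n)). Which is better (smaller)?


sublinear grows slower than n^1.5
O(sqrt(n)) is asymptotically smaller; O(n sqrt(n)) grows faster


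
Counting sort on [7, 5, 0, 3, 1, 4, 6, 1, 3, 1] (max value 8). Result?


Count array: [1, 3, 0, 2, 1, 1, 1, 1, 0]
Reconstruct: [0, 1, 1, 1, 3, 3, 4, 5, 6, 7]


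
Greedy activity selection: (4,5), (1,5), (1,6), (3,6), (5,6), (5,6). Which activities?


Greedy: pick earliest-ending, then skip overlaps.
Selected (2 activities): [(4, 5), (5, 6)]


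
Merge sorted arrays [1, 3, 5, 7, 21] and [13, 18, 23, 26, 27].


Compare heads, take smaller each step.
Merged: [1, 3, 5, 7, 13, 18, 21, 23, 26, 27]


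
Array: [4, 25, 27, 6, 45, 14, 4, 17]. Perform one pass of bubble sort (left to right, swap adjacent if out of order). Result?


After one pass: [4, 25, 6, 27, 14, 4, 17, 45]


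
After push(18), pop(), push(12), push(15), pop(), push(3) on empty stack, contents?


push(18) -> [18]
pop() returns 18 -> []
push(12) -> [12]
push(15) -> [12, 15]
pop() returns 15 -> [12]
push(3) -> [12, 3]
Final stack (bottom to top): [12, 3]


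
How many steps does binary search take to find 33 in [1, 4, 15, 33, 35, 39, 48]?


Search for 33:
[0,6] mid=3 arr[3]=33
Total: 1 comparisons


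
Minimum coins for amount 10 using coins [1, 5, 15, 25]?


dp[0]=0; dp[i]=1+min(dp[i-c] for c in coins)
...dp[5]=1, dp[6]=2, dp[7]=3, dp[8]=4, dp[9]=5, dp[10]=2
Minimum coins for 10 = 2


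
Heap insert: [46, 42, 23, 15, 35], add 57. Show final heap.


Append 57: [46, 42, 23, 15, 35, 57]
Bubble up: swap idx 5(57) with idx 2(23); swap idx 2(57) with idx 0(46)
Result: [57, 42, 46, 15, 35, 23]


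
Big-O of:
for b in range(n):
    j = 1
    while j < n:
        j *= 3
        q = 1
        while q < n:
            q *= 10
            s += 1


Per nesting level: O(n) * O(log n) * O(log n) = O(n (log n)^2)
Complexity: O(n (log n)^2)


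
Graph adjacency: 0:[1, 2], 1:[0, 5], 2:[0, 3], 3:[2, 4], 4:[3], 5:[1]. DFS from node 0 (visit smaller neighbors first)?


DFS stack-based: start with [0]
Visit order: [0, 1, 5, 2, 3, 4]


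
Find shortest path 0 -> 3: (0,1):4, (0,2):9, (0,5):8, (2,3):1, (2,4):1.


Dijkstra from 0:
Distances: {0: 0, 1: 4, 2: 9, 3: 10, 4: 10, 5: 8}
Shortest distance to 3 = 10, path = [0, 2, 3]


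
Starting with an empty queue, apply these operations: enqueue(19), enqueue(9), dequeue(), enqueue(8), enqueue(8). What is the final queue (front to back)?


enqueue(19) -> [19]
enqueue(9) -> [19, 9]
dequeue() returns 19 -> [9]
enqueue(8) -> [9, 8]
enqueue(8) -> [9, 8, 8]
Final queue (front to back): [9, 8, 8]


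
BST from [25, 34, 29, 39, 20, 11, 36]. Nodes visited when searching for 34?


BST root = 25
Search for 34: compare at each node
Path: [25, 34]


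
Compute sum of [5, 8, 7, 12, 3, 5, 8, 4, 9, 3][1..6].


Prefix sums: [0, 5, 13, 20, 32, 35, 40, 48, 52, 61, 64]
Sum[1..6] = prefix[7] - prefix[1] = 48 - 5 = 43


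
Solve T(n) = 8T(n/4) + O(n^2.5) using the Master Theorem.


a=8, b=4, c=2.5. log_4(8)=1.5 < c=2.5. Case 3: O(n^c) = O(n^2.500)
Complexity: O(n^2.500)


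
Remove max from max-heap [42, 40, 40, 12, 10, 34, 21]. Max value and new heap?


Max = 42
Replace root with last, heapify down
Resulting heap: [40, 21, 40, 12, 10, 34]


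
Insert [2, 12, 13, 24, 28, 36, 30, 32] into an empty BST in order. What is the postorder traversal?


Root = 2; build tree by BST insertion.
Postorder traversal: [32, 30, 36, 28, 24, 13, 12, 2]


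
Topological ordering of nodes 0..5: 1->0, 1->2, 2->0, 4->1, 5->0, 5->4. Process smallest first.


Kahn's algorithm, process smallest node first
Order: [3, 5, 4, 1, 2, 0]


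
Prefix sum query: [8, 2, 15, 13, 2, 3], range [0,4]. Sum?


Prefix sums: [0, 8, 10, 25, 38, 40, 43]
Sum[0..4] = prefix[5] - prefix[0] = 40 - 0 = 40


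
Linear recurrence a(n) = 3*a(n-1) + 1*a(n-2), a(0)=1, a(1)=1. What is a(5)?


Build bottom-up:
...a(3)=13, a(4)=43, a(5)=3*43+1*13=142


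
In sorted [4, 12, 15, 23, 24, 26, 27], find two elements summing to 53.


Two pointers: lo=0, hi=6
Found pair: (26, 27) summing to 53


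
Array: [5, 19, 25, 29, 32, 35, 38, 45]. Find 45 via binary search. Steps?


Search for 45:
[0,7] mid=3 arr[3]=29
[4,7] mid=5 arr[5]=35
[6,7] mid=6 arr[6]=38
[7,7] mid=7 arr[7]=45
Total: 4 comparisons


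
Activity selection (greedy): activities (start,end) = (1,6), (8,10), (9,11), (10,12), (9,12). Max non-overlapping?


Greedy: pick earliest-ending, then skip overlaps.
Selected (3 activities): [(1, 6), (8, 10), (10, 12)]


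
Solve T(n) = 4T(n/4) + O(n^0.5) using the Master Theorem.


a=4, b=4, c=0.5. log_4(4)=1 > c=0.5. Case 1: O(n^log_b(a)) = O(n)
Complexity: O(n)


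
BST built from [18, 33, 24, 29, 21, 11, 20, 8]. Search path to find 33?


BST root = 18
Search for 33: compare at each node
Path: [18, 33]


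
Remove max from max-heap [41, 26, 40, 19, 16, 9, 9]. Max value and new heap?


Max = 41
Replace root with last, heapify down
Resulting heap: [40, 26, 9, 19, 16, 9]


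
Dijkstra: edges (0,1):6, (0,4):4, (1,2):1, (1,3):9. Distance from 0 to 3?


Dijkstra from 0:
Distances: {0: 0, 1: 6, 2: 7, 3: 15, 4: 4}
Shortest distance to 3 = 15, path = [0, 1, 3]


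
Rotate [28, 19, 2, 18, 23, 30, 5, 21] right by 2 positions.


Right rotate by 2: [5, 21, 28, 19, 2, 18, 23, 30]


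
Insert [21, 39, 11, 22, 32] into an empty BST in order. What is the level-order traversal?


Root = 21; build tree by BST insertion.
Level-Order traversal: [21, 11, 39, 22, 32]


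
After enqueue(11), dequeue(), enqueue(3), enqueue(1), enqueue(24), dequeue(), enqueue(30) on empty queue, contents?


enqueue(11) -> [11]
dequeue() returns 11 -> []
enqueue(3) -> [3]
enqueue(1) -> [3, 1]
enqueue(24) -> [3, 1, 24]
dequeue() returns 3 -> [1, 24]
enqueue(30) -> [1, 24, 30]
Final queue (front to back): [1, 24, 30]


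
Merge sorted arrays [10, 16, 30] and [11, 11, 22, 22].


Compare heads, take smaller each step.
Merged: [10, 11, 11, 16, 22, 22, 30]


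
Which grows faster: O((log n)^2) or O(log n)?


logarithmic grows slower than polylogarithmic
O(log n) is asymptotically smaller; O((log n)^2) grows faster


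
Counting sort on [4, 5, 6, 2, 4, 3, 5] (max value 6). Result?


Count array: [0, 0, 1, 1, 2, 2, 1]
Reconstruct: [2, 3, 4, 4, 5, 5, 6]


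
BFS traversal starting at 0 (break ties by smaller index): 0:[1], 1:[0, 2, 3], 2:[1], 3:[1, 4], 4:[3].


BFS queue: start with [0]
Visit order: [0, 1, 2, 3, 4]


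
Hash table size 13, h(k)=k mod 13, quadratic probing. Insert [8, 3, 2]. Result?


Insertions: 8->slot 8; 3->slot 3; 2->slot 2
Table: [None, None, 2, 3, None, None, None, None, 8, None, None, None, None]


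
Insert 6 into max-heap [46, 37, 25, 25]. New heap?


Append 6: [46, 37, 25, 25, 6]
Bubble up: no swaps needed
Result: [46, 37, 25, 25, 6]


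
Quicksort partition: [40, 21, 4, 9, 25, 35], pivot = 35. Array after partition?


Elements <= 35 go left of pivot.
Result: [21, 4, 9, 25, 35, 40], pivot at index 4


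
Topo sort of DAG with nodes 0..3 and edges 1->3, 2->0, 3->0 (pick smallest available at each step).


Kahn's algorithm, process smallest node first
Order: [1, 2, 3, 0]


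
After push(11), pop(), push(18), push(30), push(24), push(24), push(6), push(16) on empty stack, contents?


push(11) -> [11]
pop() returns 11 -> []
push(18) -> [18]
push(30) -> [18, 30]
push(24) -> [18, 30, 24]
push(24) -> [18, 30, 24, 24]
push(6) -> [18, 30, 24, 24, 6]
push(16) -> [18, 30, 24, 24, 6, 16]
Final stack (bottom to top): [18, 30, 24, 24, 6, 16]


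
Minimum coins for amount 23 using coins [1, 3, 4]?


dp[0]=0; dp[i]=1+min(dp[i-c] for c in coins)
...dp[18]=5, dp[19]=5, dp[20]=5, dp[21]=6, dp[22]=6, dp[23]=6
Minimum coins for 23 = 6


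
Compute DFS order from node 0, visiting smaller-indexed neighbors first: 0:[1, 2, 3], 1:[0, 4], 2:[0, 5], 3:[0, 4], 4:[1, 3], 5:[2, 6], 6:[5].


DFS stack-based: start with [0]
Visit order: [0, 1, 4, 3, 2, 5, 6]


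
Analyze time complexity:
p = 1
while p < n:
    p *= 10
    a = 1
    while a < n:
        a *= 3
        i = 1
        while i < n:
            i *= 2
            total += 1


Per nesting level: O(log n) * O(log n) * O(log n) = O((log n)^3)
Complexity: O((log n)^3)


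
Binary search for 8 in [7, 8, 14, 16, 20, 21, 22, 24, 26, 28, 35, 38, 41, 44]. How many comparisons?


Search for 8:
[0,13] mid=6 arr[6]=22
[0,5] mid=2 arr[2]=14
[0,1] mid=0 arr[0]=7
[1,1] mid=1 arr[1]=8
Total: 4 comparisons


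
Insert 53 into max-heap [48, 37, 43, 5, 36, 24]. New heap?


Append 53: [48, 37, 43, 5, 36, 24, 53]
Bubble up: swap idx 6(53) with idx 2(43); swap idx 2(53) with idx 0(48)
Result: [53, 37, 48, 5, 36, 24, 43]


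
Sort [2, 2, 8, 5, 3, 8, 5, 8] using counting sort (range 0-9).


Count array: [0, 0, 2, 1, 0, 2, 0, 0, 3, 0]
Reconstruct: [2, 2, 3, 5, 5, 8, 8, 8]


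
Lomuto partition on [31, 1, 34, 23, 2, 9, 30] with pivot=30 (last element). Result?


Elements <= 30 go left of pivot.
Result: [1, 23, 2, 9, 30, 31, 34], pivot at index 4


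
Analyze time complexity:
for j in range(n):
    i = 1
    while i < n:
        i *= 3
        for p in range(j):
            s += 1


Per nesting level: O(n) * O(log n) * O(n) [triangular over j] = O(n^2 log n)
Complexity: O(n^2 log n)


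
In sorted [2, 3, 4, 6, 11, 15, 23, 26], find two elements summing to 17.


Two pointers: lo=0, hi=7
Found pair: (2, 15) summing to 17


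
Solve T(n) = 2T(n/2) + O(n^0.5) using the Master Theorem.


a=2, b=2, c=0.5. log_2(2)=1 > c=0.5. Case 1: O(n^log_b(a)) = O(n)
Complexity: O(n)


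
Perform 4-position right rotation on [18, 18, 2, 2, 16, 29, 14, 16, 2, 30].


Right rotate by 4: [14, 16, 2, 30, 18, 18, 2, 2, 16, 29]


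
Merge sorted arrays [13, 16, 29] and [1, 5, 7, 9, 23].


Compare heads, take smaller each step.
Merged: [1, 5, 7, 9, 13, 16, 23, 29]


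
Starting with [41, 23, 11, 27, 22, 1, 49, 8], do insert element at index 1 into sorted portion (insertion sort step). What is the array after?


After one pass: [23, 41, 11, 27, 22, 1, 49, 8]


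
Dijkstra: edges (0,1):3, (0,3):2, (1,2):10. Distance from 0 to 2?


Dijkstra from 0:
Distances: {0: 0, 1: 3, 2: 13, 3: 2}
Shortest distance to 2 = 13, path = [0, 1, 2]


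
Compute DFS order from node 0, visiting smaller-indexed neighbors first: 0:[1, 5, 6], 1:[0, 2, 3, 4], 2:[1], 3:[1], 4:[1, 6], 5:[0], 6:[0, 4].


DFS stack-based: start with [0]
Visit order: [0, 1, 2, 3, 4, 6, 5]


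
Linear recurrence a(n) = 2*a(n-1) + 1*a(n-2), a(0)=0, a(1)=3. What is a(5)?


Build bottom-up:
...a(3)=15, a(4)=36, a(5)=2*36+1*15=87


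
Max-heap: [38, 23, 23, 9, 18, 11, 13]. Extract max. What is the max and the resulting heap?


Max = 38
Replace root with last, heapify down
Resulting heap: [23, 18, 23, 9, 13, 11]


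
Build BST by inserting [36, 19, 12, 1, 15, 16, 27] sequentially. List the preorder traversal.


Root = 36; build tree by BST insertion.
Preorder traversal: [36, 19, 12, 1, 15, 16, 27]


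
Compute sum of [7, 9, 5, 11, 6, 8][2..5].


Prefix sums: [0, 7, 16, 21, 32, 38, 46]
Sum[2..5] = prefix[6] - prefix[2] = 46 - 16 = 30


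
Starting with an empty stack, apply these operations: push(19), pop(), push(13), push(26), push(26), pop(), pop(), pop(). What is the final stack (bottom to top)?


push(19) -> [19]
pop() returns 19 -> []
push(13) -> [13]
push(26) -> [13, 26]
push(26) -> [13, 26, 26]
pop() returns 26 -> [13, 26]
pop() returns 26 -> [13]
pop() returns 13 -> []
Final stack (bottom to top): []


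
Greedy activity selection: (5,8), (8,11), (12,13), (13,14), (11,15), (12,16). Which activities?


Greedy: pick earliest-ending, then skip overlaps.
Selected (4 activities): [(5, 8), (8, 11), (12, 13), (13, 14)]


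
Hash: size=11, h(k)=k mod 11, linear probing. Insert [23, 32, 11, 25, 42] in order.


Insertions: 23->slot 1; 32->slot 10; 11->slot 0; 25->slot 3; 42->slot 9
Table: [11, 23, None, 25, None, None, None, None, None, 42, 32]


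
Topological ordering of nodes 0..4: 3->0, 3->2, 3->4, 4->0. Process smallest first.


Kahn's algorithm, process smallest node first
Order: [1, 3, 2, 4, 0]


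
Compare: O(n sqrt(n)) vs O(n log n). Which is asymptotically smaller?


linearithmic grows slower than n^1.5
O(n log n) is asymptotically smaller; O(n sqrt(n)) grows faster


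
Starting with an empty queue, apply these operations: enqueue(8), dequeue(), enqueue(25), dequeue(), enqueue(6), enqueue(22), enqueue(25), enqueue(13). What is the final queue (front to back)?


enqueue(8) -> [8]
dequeue() returns 8 -> []
enqueue(25) -> [25]
dequeue() returns 25 -> []
enqueue(6) -> [6]
enqueue(22) -> [6, 22]
enqueue(25) -> [6, 22, 25]
enqueue(13) -> [6, 22, 25, 13]
Final queue (front to back): [6, 22, 25, 13]


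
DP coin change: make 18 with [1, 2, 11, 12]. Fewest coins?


dp[0]=0; dp[i]=1+min(dp[i-c] for c in coins)
...dp[13]=2, dp[14]=2, dp[15]=3, dp[16]=3, dp[17]=4, dp[18]=4
Minimum coins for 18 = 4


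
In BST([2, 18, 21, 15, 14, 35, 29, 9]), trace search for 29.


BST root = 2
Search for 29: compare at each node
Path: [2, 18, 21, 35, 29]


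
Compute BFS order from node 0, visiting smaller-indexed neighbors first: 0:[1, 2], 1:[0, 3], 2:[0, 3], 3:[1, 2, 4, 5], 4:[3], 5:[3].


BFS queue: start with [0]
Visit order: [0, 1, 2, 3, 4, 5]


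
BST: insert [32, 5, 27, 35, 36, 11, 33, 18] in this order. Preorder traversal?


Root = 32; build tree by BST insertion.
Preorder traversal: [32, 5, 27, 11, 18, 35, 33, 36]


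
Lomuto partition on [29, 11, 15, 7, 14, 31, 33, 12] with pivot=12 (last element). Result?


Elements <= 12 go left of pivot.
Result: [11, 7, 12, 29, 14, 31, 33, 15], pivot at index 2


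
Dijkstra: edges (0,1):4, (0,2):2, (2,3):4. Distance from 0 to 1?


Dijkstra from 0:
Distances: {0: 0, 1: 4, 2: 2, 3: 6}
Shortest distance to 1 = 4, path = [0, 1]


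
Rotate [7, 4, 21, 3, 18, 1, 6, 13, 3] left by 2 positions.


Left rotate by 2: [21, 3, 18, 1, 6, 13, 3, 7, 4]


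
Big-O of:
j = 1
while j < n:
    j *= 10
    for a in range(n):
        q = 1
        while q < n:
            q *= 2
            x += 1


Per nesting level: O(log n) * O(n) * O(log n) = O(n (log n)^2)
Complexity: O(n (log n)^2)


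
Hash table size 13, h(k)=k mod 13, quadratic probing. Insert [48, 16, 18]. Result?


Insertions: 48->slot 9; 16->slot 3; 18->slot 5
Table: [None, None, None, 16, None, 18, None, None, None, 48, None, None, None]


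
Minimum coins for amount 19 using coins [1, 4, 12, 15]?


dp[0]=0; dp[i]=1+min(dp[i-c] for c in coins)
...dp[14]=3, dp[15]=1, dp[16]=2, dp[17]=3, dp[18]=4, dp[19]=2
Minimum coins for 19 = 2


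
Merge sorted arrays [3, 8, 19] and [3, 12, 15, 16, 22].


Compare heads, take smaller each step.
Merged: [3, 3, 8, 12, 15, 16, 19, 22]


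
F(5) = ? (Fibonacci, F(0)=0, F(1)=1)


F(n)=F(n-1)+F(n-2)
...F(3)=2, F(4)=3, F(5)=5


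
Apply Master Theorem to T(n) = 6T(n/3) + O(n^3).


a=6, b=3, c=3. log_3(6)=1.631 < c=3. Case 3: O(n^c) = O(n^3)
Complexity: O(n^3)


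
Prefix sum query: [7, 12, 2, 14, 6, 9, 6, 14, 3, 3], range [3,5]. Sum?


Prefix sums: [0, 7, 19, 21, 35, 41, 50, 56, 70, 73, 76]
Sum[3..5] = prefix[6] - prefix[3] = 50 - 21 = 29


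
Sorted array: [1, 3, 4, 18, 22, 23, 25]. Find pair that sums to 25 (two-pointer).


Two pointers: lo=0, hi=6
Found pair: (3, 22) summing to 25


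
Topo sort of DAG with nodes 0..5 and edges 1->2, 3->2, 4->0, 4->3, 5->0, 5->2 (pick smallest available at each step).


Kahn's algorithm, process smallest node first
Order: [1, 4, 3, 5, 0, 2]


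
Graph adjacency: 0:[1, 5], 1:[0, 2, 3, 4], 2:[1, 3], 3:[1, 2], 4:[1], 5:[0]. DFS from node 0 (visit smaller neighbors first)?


DFS stack-based: start with [0]
Visit order: [0, 1, 2, 3, 4, 5]


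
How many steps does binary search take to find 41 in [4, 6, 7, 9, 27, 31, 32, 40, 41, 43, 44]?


Search for 41:
[0,10] mid=5 arr[5]=31
[6,10] mid=8 arr[8]=41
Total: 2 comparisons


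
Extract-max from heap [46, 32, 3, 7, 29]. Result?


Max = 46
Replace root with last, heapify down
Resulting heap: [32, 29, 3, 7]


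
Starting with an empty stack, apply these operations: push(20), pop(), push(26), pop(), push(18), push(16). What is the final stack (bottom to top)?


push(20) -> [20]
pop() returns 20 -> []
push(26) -> [26]
pop() returns 26 -> []
push(18) -> [18]
push(16) -> [18, 16]
Final stack (bottom to top): [18, 16]


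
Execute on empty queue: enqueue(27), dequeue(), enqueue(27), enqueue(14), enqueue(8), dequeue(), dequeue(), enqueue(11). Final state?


enqueue(27) -> [27]
dequeue() returns 27 -> []
enqueue(27) -> [27]
enqueue(14) -> [27, 14]
enqueue(8) -> [27, 14, 8]
dequeue() returns 27 -> [14, 8]
dequeue() returns 14 -> [8]
enqueue(11) -> [8, 11]
Final queue (front to back): [8, 11]


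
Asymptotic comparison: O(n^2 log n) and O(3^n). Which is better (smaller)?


n^2 log n grows slower than exponential (base 3)
O(n^2 log n) is asymptotically smaller; O(3^n) grows faster


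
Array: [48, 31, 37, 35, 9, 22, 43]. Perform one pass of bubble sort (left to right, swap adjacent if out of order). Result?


After one pass: [31, 37, 35, 9, 22, 43, 48]


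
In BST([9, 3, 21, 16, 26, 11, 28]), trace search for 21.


BST root = 9
Search for 21: compare at each node
Path: [9, 21]


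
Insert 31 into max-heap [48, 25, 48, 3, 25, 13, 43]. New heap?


Append 31: [48, 25, 48, 3, 25, 13, 43, 31]
Bubble up: swap idx 7(31) with idx 3(3); swap idx 3(31) with idx 1(25)
Result: [48, 31, 48, 25, 25, 13, 43, 3]


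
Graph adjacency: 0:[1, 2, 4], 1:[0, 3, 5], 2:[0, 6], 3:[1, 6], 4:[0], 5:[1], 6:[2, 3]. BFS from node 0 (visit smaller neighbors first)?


BFS queue: start with [0]
Visit order: [0, 1, 2, 4, 3, 5, 6]


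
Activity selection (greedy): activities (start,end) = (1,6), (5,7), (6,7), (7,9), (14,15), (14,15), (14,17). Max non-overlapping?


Greedy: pick earliest-ending, then skip overlaps.
Selected (4 activities): [(1, 6), (6, 7), (7, 9), (14, 15)]


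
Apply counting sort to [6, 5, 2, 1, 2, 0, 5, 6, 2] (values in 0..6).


Count array: [1, 1, 3, 0, 0, 2, 2]
Reconstruct: [0, 1, 2, 2, 2, 5, 5, 6, 6]


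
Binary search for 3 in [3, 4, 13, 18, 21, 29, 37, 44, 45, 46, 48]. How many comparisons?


Search for 3:
[0,10] mid=5 arr[5]=29
[0,4] mid=2 arr[2]=13
[0,1] mid=0 arr[0]=3
Total: 3 comparisons


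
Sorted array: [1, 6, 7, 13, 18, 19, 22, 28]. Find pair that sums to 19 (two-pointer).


Two pointers: lo=0, hi=7
Found pair: (1, 18) summing to 19


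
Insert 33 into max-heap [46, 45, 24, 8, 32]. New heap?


Append 33: [46, 45, 24, 8, 32, 33]
Bubble up: swap idx 5(33) with idx 2(24)
Result: [46, 45, 33, 8, 32, 24]


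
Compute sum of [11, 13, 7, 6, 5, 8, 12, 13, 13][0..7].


Prefix sums: [0, 11, 24, 31, 37, 42, 50, 62, 75, 88]
Sum[0..7] = prefix[8] - prefix[0] = 75 - 0 = 75


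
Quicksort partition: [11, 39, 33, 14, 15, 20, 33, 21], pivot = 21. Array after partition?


Elements <= 21 go left of pivot.
Result: [11, 14, 15, 20, 21, 39, 33, 33], pivot at index 4


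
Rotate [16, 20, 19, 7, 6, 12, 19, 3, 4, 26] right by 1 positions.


Right rotate by 1: [26, 16, 20, 19, 7, 6, 12, 19, 3, 4]


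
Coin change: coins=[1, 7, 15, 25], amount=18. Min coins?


dp[0]=0; dp[i]=1+min(dp[i-c] for c in coins)
...dp[13]=7, dp[14]=2, dp[15]=1, dp[16]=2, dp[17]=3, dp[18]=4
Minimum coins for 18 = 4


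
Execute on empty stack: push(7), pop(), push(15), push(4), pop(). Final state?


push(7) -> [7]
pop() returns 7 -> []
push(15) -> [15]
push(4) -> [15, 4]
pop() returns 4 -> [15]
Final stack (bottom to top): [15]


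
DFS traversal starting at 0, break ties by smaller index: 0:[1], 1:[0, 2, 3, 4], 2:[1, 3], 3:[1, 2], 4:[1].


DFS stack-based: start with [0]
Visit order: [0, 1, 2, 3, 4]


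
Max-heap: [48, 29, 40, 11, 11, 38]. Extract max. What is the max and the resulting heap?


Max = 48
Replace root with last, heapify down
Resulting heap: [40, 29, 38, 11, 11]


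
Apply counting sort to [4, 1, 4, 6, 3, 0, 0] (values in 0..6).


Count array: [2, 1, 0, 1, 2, 0, 1]
Reconstruct: [0, 0, 1, 3, 4, 4, 6]


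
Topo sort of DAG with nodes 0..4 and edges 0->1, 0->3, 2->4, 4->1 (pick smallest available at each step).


Kahn's algorithm, process smallest node first
Order: [0, 2, 3, 4, 1]


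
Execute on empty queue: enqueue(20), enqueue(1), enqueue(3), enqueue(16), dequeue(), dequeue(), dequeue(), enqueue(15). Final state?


enqueue(20) -> [20]
enqueue(1) -> [20, 1]
enqueue(3) -> [20, 1, 3]
enqueue(16) -> [20, 1, 3, 16]
dequeue() returns 20 -> [1, 3, 16]
dequeue() returns 1 -> [3, 16]
dequeue() returns 3 -> [16]
enqueue(15) -> [16, 15]
Final queue (front to back): [16, 15]


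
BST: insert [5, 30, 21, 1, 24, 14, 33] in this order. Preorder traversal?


Root = 5; build tree by BST insertion.
Preorder traversal: [5, 1, 30, 21, 14, 24, 33]


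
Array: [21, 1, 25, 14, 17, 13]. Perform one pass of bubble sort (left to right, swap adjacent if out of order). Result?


After one pass: [1, 21, 14, 17, 13, 25]


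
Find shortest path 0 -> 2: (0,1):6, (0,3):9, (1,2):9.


Dijkstra from 0:
Distances: {0: 0, 1: 6, 2: 15, 3: 9}
Shortest distance to 2 = 15, path = [0, 1, 2]


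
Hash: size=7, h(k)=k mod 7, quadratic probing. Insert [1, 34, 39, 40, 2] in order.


Insertions: 1->slot 1; 34->slot 6; 39->slot 4; 40->slot 5; 2->slot 2
Table: [None, 1, 2, None, 39, 40, 34]


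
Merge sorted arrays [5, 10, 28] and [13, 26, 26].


Compare heads, take smaller each step.
Merged: [5, 10, 13, 26, 26, 28]


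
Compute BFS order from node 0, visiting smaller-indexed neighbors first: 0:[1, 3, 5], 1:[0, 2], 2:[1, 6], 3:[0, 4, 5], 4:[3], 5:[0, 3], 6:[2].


BFS queue: start with [0]
Visit order: [0, 1, 3, 5, 2, 4, 6]


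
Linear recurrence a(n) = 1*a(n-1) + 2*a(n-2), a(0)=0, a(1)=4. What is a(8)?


Build bottom-up:
...a(6)=84, a(7)=172, a(8)=1*172+2*84=340


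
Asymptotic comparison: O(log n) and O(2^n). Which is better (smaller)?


logarithmic grows slower than exponential
O(log n) is asymptotically smaller; O(2^n) grows faster


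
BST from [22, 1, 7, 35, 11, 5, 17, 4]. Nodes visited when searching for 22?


BST root = 22
Search for 22: compare at each node
Path: [22]


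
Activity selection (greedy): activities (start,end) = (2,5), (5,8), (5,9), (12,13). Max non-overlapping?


Greedy: pick earliest-ending, then skip overlaps.
Selected (3 activities): [(2, 5), (5, 8), (12, 13)]


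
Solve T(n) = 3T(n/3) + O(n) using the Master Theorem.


a=3, b=3, c=1. log_3(3)=1 = c=1. Case 2: O(n^c log n) = O(n log n)
Complexity: O(n log n)


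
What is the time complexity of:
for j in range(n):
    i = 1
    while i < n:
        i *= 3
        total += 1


Per nesting level: O(n) * O(log n) = O(n log n)
Complexity: O(n log n)


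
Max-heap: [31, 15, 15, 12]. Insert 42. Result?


Append 42: [31, 15, 15, 12, 42]
Bubble up: swap idx 4(42) with idx 1(15); swap idx 1(42) with idx 0(31)
Result: [42, 31, 15, 12, 15]


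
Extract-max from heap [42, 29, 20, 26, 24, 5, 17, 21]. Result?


Max = 42
Replace root with last, heapify down
Resulting heap: [29, 26, 20, 21, 24, 5, 17]


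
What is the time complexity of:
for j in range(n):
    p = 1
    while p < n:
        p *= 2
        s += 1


Per nesting level: O(n) * O(log n) = O(n log n)
Complexity: O(n log n)


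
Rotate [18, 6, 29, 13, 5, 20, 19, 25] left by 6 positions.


Left rotate by 6: [19, 25, 18, 6, 29, 13, 5, 20]


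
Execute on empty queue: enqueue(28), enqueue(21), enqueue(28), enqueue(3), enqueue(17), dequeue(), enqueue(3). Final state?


enqueue(28) -> [28]
enqueue(21) -> [28, 21]
enqueue(28) -> [28, 21, 28]
enqueue(3) -> [28, 21, 28, 3]
enqueue(17) -> [28, 21, 28, 3, 17]
dequeue() returns 28 -> [21, 28, 3, 17]
enqueue(3) -> [21, 28, 3, 17, 3]
Final queue (front to back): [21, 28, 3, 17, 3]


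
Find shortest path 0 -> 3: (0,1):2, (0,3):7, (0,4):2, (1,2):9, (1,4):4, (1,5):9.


Dijkstra from 0:
Distances: {0: 0, 1: 2, 2: 11, 3: 7, 4: 2, 5: 11}
Shortest distance to 3 = 7, path = [0, 3]


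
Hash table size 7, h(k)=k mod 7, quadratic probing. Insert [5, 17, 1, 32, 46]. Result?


Insertions: 5->slot 5; 17->slot 3; 1->slot 1; 32->slot 4; 46->slot 6
Table: [None, 1, None, 17, 32, 5, 46]


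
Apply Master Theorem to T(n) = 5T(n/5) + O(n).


a=5, b=5, c=1. log_5(5)=1 = c=1. Case 2: O(n^c log n) = O(n log n)
Complexity: O(n log n)


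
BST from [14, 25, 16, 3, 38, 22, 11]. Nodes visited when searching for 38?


BST root = 14
Search for 38: compare at each node
Path: [14, 25, 38]


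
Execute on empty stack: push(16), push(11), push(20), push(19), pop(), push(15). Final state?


push(16) -> [16]
push(11) -> [16, 11]
push(20) -> [16, 11, 20]
push(19) -> [16, 11, 20, 19]
pop() returns 19 -> [16, 11, 20]
push(15) -> [16, 11, 20, 15]
Final stack (bottom to top): [16, 11, 20, 15]


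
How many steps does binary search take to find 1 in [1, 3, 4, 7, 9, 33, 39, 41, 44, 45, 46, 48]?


Search for 1:
[0,11] mid=5 arr[5]=33
[0,4] mid=2 arr[2]=4
[0,1] mid=0 arr[0]=1
Total: 3 comparisons


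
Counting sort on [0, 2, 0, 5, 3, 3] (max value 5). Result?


Count array: [2, 0, 1, 2, 0, 1]
Reconstruct: [0, 0, 2, 3, 3, 5]


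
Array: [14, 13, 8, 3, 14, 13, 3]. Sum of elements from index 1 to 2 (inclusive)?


Prefix sums: [0, 14, 27, 35, 38, 52, 65, 68]
Sum[1..2] = prefix[3] - prefix[1] = 35 - 14 = 21


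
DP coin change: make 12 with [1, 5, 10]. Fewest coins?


dp[0]=0; dp[i]=1+min(dp[i-c] for c in coins)
...dp[7]=3, dp[8]=4, dp[9]=5, dp[10]=1, dp[11]=2, dp[12]=3
Minimum coins for 12 = 3


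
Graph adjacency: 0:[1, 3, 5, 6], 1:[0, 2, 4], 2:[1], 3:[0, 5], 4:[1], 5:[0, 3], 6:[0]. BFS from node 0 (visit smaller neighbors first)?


BFS queue: start with [0]
Visit order: [0, 1, 3, 5, 6, 2, 4]


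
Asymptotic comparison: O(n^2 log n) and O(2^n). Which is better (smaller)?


n^2 log n grows slower than exponential
O(n^2 log n) is asymptotically smaller; O(2^n) grows faster


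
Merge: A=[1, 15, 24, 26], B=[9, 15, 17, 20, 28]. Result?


Compare heads, take smaller each step.
Merged: [1, 9, 15, 15, 17, 20, 24, 26, 28]


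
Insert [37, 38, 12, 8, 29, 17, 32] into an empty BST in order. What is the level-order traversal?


Root = 37; build tree by BST insertion.
Level-Order traversal: [37, 12, 38, 8, 29, 17, 32]


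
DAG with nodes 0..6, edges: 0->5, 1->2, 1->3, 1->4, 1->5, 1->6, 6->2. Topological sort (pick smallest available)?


Kahn's algorithm, process smallest node first
Order: [0, 1, 3, 4, 5, 6, 2]


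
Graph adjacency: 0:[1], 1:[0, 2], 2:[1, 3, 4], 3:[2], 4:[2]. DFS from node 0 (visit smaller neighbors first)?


DFS stack-based: start with [0]
Visit order: [0, 1, 2, 3, 4]


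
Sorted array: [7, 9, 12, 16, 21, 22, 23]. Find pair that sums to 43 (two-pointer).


Two pointers: lo=0, hi=6
Found pair: (21, 22) summing to 43


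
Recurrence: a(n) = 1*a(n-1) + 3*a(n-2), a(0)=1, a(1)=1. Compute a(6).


Build bottom-up:
...a(4)=19, a(5)=40, a(6)=1*40+3*19=97


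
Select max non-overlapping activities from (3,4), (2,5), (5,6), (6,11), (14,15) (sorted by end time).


Greedy: pick earliest-ending, then skip overlaps.
Selected (4 activities): [(3, 4), (5, 6), (6, 11), (14, 15)]


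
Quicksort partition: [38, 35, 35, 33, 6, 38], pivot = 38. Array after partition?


Elements <= 38 go left of pivot.
Result: [38, 35, 35, 33, 6, 38], pivot at index 5


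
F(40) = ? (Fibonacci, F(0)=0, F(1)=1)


F(n)=F(n-1)+F(n-2)
...F(38)=39088169, F(39)=63245986, F(40)=102334155


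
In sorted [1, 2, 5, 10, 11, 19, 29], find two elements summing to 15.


Two pointers: lo=0, hi=6
Found pair: (5, 10) summing to 15


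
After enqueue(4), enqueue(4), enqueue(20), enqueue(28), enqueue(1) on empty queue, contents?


enqueue(4) -> [4]
enqueue(4) -> [4, 4]
enqueue(20) -> [4, 4, 20]
enqueue(28) -> [4, 4, 20, 28]
enqueue(1) -> [4, 4, 20, 28, 1]
Final queue (front to back): [4, 4, 20, 28, 1]


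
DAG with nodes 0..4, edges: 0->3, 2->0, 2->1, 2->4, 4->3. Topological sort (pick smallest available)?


Kahn's algorithm, process smallest node first
Order: [2, 0, 1, 4, 3]


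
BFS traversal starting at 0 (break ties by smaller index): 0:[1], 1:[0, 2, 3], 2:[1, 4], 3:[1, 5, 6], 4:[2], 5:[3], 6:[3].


BFS queue: start with [0]
Visit order: [0, 1, 2, 3, 4, 5, 6]


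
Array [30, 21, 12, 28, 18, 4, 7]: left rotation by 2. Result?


Left rotate by 2: [12, 28, 18, 4, 7, 30, 21]


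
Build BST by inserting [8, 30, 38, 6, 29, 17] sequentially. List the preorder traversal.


Root = 8; build tree by BST insertion.
Preorder traversal: [8, 6, 30, 29, 17, 38]


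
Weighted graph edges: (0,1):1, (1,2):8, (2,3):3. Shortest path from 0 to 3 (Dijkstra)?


Dijkstra from 0:
Distances: {0: 0, 1: 1, 2: 9, 3: 12}
Shortest distance to 3 = 12, path = [0, 1, 2, 3]


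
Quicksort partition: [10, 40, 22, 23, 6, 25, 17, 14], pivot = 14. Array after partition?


Elements <= 14 go left of pivot.
Result: [10, 6, 14, 23, 40, 25, 17, 22], pivot at index 2


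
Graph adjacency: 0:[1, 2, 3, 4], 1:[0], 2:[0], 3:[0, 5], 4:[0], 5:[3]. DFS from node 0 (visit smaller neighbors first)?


DFS stack-based: start with [0]
Visit order: [0, 1, 2, 3, 5, 4]


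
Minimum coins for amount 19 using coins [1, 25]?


dp[0]=0; dp[i]=1+min(dp[i-c] for c in coins)
...dp[14]=14, dp[15]=15, dp[16]=16, dp[17]=17, dp[18]=18, dp[19]=19
Minimum coins for 19 = 19
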